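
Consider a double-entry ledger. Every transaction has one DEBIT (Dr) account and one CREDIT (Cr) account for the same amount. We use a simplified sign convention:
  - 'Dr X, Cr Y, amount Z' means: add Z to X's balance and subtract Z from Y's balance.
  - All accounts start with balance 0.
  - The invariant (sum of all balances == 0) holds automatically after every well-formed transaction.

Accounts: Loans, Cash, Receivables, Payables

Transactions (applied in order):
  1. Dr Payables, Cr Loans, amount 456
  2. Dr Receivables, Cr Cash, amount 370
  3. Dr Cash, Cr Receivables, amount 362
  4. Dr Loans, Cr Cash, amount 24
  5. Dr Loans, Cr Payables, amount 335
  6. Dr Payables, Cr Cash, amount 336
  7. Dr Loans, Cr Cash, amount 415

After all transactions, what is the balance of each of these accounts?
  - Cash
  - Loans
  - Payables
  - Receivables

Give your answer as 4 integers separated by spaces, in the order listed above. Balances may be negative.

Answer: -783 318 457 8

Derivation:
After txn 1 (Dr Payables, Cr Loans, amount 456): Loans=-456 Payables=456
After txn 2 (Dr Receivables, Cr Cash, amount 370): Cash=-370 Loans=-456 Payables=456 Receivables=370
After txn 3 (Dr Cash, Cr Receivables, amount 362): Cash=-8 Loans=-456 Payables=456 Receivables=8
After txn 4 (Dr Loans, Cr Cash, amount 24): Cash=-32 Loans=-432 Payables=456 Receivables=8
After txn 5 (Dr Loans, Cr Payables, amount 335): Cash=-32 Loans=-97 Payables=121 Receivables=8
After txn 6 (Dr Payables, Cr Cash, amount 336): Cash=-368 Loans=-97 Payables=457 Receivables=8
After txn 7 (Dr Loans, Cr Cash, amount 415): Cash=-783 Loans=318 Payables=457 Receivables=8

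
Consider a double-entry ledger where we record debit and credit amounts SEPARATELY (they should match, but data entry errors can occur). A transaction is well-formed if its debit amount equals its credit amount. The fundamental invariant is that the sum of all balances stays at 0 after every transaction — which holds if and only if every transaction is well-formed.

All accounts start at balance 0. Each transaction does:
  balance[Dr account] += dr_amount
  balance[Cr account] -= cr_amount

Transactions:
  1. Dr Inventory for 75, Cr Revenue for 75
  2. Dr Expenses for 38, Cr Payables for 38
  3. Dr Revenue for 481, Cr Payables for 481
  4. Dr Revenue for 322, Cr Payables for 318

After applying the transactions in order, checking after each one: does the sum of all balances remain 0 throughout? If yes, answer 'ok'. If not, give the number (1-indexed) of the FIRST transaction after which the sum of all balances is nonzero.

Answer: 4

Derivation:
After txn 1: dr=75 cr=75 sum_balances=0
After txn 2: dr=38 cr=38 sum_balances=0
After txn 3: dr=481 cr=481 sum_balances=0
After txn 4: dr=322 cr=318 sum_balances=4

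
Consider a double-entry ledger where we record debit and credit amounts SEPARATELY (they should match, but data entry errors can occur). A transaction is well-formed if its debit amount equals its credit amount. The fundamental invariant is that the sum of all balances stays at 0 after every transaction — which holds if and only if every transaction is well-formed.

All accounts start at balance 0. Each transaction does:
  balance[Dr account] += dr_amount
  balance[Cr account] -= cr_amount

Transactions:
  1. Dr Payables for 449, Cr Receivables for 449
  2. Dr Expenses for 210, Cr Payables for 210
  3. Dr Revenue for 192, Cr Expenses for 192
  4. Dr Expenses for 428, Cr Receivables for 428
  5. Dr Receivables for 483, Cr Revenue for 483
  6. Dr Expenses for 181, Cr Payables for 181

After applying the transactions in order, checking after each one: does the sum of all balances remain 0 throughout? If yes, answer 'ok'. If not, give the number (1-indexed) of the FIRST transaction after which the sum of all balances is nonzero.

After txn 1: dr=449 cr=449 sum_balances=0
After txn 2: dr=210 cr=210 sum_balances=0
After txn 3: dr=192 cr=192 sum_balances=0
After txn 4: dr=428 cr=428 sum_balances=0
After txn 5: dr=483 cr=483 sum_balances=0
After txn 6: dr=181 cr=181 sum_balances=0

Answer: ok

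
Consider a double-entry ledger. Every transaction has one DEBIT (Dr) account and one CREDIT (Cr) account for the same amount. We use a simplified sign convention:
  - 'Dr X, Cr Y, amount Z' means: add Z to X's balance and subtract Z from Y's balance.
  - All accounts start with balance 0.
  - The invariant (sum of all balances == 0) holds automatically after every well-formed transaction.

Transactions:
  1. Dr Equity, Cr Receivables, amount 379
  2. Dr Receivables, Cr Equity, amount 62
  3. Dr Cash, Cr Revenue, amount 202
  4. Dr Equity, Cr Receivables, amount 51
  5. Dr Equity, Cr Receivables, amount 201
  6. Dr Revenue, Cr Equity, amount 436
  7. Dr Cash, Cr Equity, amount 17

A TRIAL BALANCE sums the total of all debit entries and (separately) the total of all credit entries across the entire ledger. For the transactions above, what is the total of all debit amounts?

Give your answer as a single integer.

Txn 1: debit+=379
Txn 2: debit+=62
Txn 3: debit+=202
Txn 4: debit+=51
Txn 5: debit+=201
Txn 6: debit+=436
Txn 7: debit+=17
Total debits = 1348

Answer: 1348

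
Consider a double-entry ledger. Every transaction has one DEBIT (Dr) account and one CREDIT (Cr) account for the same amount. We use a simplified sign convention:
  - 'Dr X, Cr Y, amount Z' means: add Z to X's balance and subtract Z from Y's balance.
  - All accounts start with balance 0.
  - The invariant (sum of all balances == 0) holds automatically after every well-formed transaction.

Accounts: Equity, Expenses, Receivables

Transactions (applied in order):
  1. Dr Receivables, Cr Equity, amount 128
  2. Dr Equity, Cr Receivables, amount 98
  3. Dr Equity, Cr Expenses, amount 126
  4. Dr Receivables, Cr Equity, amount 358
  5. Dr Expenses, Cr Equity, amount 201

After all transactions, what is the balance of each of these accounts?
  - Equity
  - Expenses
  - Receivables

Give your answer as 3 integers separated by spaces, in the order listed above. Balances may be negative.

After txn 1 (Dr Receivables, Cr Equity, amount 128): Equity=-128 Receivables=128
After txn 2 (Dr Equity, Cr Receivables, amount 98): Equity=-30 Receivables=30
After txn 3 (Dr Equity, Cr Expenses, amount 126): Equity=96 Expenses=-126 Receivables=30
After txn 4 (Dr Receivables, Cr Equity, amount 358): Equity=-262 Expenses=-126 Receivables=388
After txn 5 (Dr Expenses, Cr Equity, amount 201): Equity=-463 Expenses=75 Receivables=388

Answer: -463 75 388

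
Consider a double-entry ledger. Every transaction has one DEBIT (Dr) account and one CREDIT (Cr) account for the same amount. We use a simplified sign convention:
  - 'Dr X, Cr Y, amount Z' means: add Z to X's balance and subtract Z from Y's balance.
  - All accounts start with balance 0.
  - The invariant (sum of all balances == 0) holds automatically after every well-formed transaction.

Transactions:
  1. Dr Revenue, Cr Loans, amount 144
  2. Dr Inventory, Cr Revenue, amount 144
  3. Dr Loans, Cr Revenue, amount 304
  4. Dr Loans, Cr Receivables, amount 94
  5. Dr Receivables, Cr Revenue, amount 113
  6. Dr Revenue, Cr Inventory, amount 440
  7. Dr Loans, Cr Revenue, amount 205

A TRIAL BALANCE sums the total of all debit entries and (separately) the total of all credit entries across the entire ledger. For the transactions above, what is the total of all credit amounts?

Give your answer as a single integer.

Answer: 1444

Derivation:
Txn 1: credit+=144
Txn 2: credit+=144
Txn 3: credit+=304
Txn 4: credit+=94
Txn 5: credit+=113
Txn 6: credit+=440
Txn 7: credit+=205
Total credits = 1444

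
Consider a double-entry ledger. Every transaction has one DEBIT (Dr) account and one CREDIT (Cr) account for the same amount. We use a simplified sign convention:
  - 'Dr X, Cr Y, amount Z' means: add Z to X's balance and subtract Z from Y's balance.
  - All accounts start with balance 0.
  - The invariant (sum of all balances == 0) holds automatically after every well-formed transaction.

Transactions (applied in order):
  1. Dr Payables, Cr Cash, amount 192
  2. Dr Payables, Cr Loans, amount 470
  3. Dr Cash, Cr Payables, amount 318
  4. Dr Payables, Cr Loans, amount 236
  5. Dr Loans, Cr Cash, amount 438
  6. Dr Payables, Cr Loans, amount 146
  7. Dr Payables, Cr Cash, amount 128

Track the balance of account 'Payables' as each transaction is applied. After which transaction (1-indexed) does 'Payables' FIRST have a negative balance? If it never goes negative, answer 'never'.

Answer: never

Derivation:
After txn 1: Payables=192
After txn 2: Payables=662
After txn 3: Payables=344
After txn 4: Payables=580
After txn 5: Payables=580
After txn 6: Payables=726
After txn 7: Payables=854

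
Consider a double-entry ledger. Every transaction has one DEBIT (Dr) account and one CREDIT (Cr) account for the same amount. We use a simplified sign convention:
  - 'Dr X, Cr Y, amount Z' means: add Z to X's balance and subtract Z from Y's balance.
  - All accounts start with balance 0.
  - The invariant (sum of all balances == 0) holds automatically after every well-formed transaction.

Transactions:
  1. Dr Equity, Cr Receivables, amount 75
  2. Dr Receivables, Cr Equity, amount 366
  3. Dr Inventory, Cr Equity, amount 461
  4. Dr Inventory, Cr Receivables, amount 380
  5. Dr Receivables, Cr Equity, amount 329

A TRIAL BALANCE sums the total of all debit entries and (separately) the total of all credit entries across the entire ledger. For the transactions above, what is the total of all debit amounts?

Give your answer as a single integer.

Txn 1: debit+=75
Txn 2: debit+=366
Txn 3: debit+=461
Txn 4: debit+=380
Txn 5: debit+=329
Total debits = 1611

Answer: 1611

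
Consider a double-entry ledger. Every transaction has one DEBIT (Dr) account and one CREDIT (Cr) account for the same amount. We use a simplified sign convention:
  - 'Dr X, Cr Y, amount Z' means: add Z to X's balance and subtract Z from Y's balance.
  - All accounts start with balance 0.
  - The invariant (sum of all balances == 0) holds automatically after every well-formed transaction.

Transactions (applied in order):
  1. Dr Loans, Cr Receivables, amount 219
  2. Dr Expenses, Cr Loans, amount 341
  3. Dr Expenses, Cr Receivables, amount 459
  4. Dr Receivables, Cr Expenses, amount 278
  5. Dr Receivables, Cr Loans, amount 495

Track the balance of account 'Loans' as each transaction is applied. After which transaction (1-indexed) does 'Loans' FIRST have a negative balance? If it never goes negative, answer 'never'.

After txn 1: Loans=219
After txn 2: Loans=-122

Answer: 2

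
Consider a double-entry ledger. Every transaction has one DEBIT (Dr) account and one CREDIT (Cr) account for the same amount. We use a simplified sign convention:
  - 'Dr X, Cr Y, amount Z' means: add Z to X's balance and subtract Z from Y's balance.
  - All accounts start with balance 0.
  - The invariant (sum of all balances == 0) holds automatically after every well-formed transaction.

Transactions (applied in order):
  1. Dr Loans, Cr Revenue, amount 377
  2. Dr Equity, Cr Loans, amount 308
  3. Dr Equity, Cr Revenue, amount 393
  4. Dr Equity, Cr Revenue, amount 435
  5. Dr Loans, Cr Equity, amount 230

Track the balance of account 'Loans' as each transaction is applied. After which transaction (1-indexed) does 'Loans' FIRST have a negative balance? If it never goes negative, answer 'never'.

After txn 1: Loans=377
After txn 2: Loans=69
After txn 3: Loans=69
After txn 4: Loans=69
After txn 5: Loans=299

Answer: never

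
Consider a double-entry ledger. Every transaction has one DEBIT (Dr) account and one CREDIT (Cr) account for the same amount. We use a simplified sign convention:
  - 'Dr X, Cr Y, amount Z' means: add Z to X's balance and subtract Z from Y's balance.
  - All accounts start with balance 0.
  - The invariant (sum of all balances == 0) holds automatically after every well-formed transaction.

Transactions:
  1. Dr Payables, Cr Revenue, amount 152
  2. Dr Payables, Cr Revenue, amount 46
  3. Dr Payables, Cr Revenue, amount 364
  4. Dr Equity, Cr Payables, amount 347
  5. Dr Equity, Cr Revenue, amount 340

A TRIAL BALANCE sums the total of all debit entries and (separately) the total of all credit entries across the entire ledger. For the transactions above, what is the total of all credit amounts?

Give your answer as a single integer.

Answer: 1249

Derivation:
Txn 1: credit+=152
Txn 2: credit+=46
Txn 3: credit+=364
Txn 4: credit+=347
Txn 5: credit+=340
Total credits = 1249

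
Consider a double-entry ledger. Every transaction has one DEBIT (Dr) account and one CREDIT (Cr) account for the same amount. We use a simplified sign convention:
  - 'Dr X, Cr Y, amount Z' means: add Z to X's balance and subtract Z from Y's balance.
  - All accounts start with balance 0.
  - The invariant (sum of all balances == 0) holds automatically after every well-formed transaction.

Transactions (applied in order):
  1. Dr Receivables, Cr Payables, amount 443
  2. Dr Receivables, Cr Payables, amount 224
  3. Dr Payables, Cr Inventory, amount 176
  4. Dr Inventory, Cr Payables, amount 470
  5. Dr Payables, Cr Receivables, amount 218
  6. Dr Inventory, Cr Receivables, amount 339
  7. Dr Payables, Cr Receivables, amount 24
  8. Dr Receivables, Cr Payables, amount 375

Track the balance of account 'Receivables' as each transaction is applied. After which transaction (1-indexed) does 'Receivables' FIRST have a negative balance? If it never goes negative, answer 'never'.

After txn 1: Receivables=443
After txn 2: Receivables=667
After txn 3: Receivables=667
After txn 4: Receivables=667
After txn 5: Receivables=449
After txn 6: Receivables=110
After txn 7: Receivables=86
After txn 8: Receivables=461

Answer: never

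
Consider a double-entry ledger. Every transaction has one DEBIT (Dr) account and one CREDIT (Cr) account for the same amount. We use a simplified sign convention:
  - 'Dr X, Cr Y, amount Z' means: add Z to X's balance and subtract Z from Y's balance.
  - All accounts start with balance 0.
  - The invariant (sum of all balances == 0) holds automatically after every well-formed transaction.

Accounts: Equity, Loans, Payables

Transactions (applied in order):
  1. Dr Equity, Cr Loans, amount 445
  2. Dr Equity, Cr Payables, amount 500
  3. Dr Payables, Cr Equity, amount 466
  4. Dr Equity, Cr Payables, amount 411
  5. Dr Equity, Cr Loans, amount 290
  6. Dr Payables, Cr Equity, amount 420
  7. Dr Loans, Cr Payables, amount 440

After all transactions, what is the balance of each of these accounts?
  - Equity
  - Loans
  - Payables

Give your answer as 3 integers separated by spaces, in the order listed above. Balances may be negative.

Answer: 760 -295 -465

Derivation:
After txn 1 (Dr Equity, Cr Loans, amount 445): Equity=445 Loans=-445
After txn 2 (Dr Equity, Cr Payables, amount 500): Equity=945 Loans=-445 Payables=-500
After txn 3 (Dr Payables, Cr Equity, amount 466): Equity=479 Loans=-445 Payables=-34
After txn 4 (Dr Equity, Cr Payables, amount 411): Equity=890 Loans=-445 Payables=-445
After txn 5 (Dr Equity, Cr Loans, amount 290): Equity=1180 Loans=-735 Payables=-445
After txn 6 (Dr Payables, Cr Equity, amount 420): Equity=760 Loans=-735 Payables=-25
After txn 7 (Dr Loans, Cr Payables, amount 440): Equity=760 Loans=-295 Payables=-465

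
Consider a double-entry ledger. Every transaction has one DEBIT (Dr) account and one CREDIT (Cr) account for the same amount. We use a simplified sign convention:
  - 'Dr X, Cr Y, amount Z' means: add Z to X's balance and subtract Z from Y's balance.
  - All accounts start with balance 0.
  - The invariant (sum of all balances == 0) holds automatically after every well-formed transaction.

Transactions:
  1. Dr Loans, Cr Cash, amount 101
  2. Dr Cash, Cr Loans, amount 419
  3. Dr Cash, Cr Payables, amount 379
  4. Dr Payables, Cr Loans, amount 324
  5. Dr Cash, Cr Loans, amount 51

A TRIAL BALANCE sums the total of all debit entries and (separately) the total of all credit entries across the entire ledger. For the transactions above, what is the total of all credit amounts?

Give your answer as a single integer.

Answer: 1274

Derivation:
Txn 1: credit+=101
Txn 2: credit+=419
Txn 3: credit+=379
Txn 4: credit+=324
Txn 5: credit+=51
Total credits = 1274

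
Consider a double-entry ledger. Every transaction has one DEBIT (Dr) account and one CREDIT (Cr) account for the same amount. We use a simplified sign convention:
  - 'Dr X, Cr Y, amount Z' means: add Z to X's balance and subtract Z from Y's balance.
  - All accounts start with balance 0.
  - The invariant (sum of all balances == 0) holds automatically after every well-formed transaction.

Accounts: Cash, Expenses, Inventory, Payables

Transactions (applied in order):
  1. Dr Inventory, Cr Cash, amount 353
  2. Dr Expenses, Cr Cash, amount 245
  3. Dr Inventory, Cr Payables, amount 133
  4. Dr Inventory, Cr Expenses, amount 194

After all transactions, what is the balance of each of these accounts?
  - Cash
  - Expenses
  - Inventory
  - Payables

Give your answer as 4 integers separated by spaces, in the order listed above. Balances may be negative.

Answer: -598 51 680 -133

Derivation:
After txn 1 (Dr Inventory, Cr Cash, amount 353): Cash=-353 Inventory=353
After txn 2 (Dr Expenses, Cr Cash, amount 245): Cash=-598 Expenses=245 Inventory=353
After txn 3 (Dr Inventory, Cr Payables, amount 133): Cash=-598 Expenses=245 Inventory=486 Payables=-133
After txn 4 (Dr Inventory, Cr Expenses, amount 194): Cash=-598 Expenses=51 Inventory=680 Payables=-133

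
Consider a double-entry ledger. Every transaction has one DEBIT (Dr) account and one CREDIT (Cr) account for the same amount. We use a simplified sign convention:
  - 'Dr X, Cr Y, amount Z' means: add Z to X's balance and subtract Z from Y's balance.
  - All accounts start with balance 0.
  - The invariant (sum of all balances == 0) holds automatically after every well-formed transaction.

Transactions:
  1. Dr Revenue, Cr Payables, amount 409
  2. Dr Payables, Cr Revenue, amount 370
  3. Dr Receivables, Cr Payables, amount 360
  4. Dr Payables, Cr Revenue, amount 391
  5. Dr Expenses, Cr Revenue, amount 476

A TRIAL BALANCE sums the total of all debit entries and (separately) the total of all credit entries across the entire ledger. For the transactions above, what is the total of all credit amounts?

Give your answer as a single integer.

Txn 1: credit+=409
Txn 2: credit+=370
Txn 3: credit+=360
Txn 4: credit+=391
Txn 5: credit+=476
Total credits = 2006

Answer: 2006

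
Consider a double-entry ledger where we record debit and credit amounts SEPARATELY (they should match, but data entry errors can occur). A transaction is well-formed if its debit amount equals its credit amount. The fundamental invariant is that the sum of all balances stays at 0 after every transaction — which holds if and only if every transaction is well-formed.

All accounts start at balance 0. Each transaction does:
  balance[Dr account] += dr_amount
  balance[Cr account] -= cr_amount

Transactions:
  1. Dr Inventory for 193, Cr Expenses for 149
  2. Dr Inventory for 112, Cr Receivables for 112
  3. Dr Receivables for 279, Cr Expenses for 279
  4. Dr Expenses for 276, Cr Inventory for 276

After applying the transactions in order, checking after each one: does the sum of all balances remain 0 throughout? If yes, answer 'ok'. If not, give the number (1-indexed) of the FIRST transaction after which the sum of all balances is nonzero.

Answer: 1

Derivation:
After txn 1: dr=193 cr=149 sum_balances=44
After txn 2: dr=112 cr=112 sum_balances=44
After txn 3: dr=279 cr=279 sum_balances=44
After txn 4: dr=276 cr=276 sum_balances=44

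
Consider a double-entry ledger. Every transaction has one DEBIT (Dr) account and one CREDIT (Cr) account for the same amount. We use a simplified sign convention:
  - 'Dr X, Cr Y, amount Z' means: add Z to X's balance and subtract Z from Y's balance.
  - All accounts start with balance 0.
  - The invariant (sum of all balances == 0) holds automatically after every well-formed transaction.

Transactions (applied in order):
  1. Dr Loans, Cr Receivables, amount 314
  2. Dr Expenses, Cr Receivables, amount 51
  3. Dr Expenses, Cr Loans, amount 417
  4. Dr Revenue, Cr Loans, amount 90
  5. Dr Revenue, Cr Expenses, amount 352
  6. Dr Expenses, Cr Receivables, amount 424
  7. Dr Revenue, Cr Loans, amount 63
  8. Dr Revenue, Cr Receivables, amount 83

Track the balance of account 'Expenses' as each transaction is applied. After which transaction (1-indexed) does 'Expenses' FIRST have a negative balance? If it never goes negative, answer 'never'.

Answer: never

Derivation:
After txn 1: Expenses=0
After txn 2: Expenses=51
After txn 3: Expenses=468
After txn 4: Expenses=468
After txn 5: Expenses=116
After txn 6: Expenses=540
After txn 7: Expenses=540
After txn 8: Expenses=540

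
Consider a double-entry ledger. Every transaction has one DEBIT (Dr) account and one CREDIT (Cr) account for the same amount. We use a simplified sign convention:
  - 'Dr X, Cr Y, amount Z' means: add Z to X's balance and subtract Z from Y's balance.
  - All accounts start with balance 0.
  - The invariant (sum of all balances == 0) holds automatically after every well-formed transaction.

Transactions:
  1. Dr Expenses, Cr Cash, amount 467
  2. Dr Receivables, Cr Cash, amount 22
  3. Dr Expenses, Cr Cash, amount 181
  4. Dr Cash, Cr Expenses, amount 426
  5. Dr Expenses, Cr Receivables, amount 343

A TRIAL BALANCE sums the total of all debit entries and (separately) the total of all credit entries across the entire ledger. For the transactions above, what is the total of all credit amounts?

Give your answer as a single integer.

Answer: 1439

Derivation:
Txn 1: credit+=467
Txn 2: credit+=22
Txn 3: credit+=181
Txn 4: credit+=426
Txn 5: credit+=343
Total credits = 1439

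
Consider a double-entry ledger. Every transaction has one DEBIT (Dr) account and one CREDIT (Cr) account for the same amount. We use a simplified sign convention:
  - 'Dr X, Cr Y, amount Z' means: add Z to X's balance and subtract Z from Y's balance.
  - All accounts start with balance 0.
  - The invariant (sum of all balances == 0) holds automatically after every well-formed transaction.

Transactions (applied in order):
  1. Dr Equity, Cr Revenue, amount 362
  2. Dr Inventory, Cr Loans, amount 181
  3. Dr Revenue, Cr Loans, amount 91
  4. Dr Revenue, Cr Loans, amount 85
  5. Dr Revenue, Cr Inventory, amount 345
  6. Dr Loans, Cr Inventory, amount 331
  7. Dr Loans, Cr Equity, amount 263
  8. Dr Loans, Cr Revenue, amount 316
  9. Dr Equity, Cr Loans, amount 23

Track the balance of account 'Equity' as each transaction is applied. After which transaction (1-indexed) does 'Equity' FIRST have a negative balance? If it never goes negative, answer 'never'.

After txn 1: Equity=362
After txn 2: Equity=362
After txn 3: Equity=362
After txn 4: Equity=362
After txn 5: Equity=362
After txn 6: Equity=362
After txn 7: Equity=99
After txn 8: Equity=99
After txn 9: Equity=122

Answer: never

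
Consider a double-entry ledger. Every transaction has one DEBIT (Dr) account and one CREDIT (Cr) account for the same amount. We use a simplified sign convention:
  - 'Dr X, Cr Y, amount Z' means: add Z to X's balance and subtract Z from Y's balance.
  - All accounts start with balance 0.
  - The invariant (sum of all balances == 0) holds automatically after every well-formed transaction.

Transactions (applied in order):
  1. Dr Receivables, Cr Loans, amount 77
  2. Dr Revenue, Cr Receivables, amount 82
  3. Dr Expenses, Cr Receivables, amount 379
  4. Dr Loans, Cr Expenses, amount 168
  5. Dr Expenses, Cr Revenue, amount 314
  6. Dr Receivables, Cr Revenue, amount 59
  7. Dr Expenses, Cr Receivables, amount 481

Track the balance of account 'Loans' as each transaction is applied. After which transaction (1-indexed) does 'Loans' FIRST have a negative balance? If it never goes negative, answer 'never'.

Answer: 1

Derivation:
After txn 1: Loans=-77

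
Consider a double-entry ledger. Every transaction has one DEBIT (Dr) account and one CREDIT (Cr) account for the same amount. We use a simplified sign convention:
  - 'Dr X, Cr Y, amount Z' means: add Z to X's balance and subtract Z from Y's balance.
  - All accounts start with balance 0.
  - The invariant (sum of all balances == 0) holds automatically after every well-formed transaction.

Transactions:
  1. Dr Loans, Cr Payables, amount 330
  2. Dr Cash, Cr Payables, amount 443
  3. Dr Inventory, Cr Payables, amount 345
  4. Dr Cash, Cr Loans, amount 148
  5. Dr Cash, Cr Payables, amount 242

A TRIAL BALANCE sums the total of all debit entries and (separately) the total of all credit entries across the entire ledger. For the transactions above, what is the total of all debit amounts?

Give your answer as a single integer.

Answer: 1508

Derivation:
Txn 1: debit+=330
Txn 2: debit+=443
Txn 3: debit+=345
Txn 4: debit+=148
Txn 5: debit+=242
Total debits = 1508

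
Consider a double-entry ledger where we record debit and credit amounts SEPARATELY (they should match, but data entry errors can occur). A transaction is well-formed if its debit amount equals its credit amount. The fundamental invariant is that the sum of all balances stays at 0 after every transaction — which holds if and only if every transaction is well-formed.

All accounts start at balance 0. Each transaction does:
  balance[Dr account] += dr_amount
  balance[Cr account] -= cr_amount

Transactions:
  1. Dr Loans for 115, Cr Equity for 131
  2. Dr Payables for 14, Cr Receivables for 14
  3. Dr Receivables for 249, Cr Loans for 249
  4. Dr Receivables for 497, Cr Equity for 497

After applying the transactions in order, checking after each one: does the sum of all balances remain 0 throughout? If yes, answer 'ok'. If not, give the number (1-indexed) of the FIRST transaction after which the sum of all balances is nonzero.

Answer: 1

Derivation:
After txn 1: dr=115 cr=131 sum_balances=-16
After txn 2: dr=14 cr=14 sum_balances=-16
After txn 3: dr=249 cr=249 sum_balances=-16
After txn 4: dr=497 cr=497 sum_balances=-16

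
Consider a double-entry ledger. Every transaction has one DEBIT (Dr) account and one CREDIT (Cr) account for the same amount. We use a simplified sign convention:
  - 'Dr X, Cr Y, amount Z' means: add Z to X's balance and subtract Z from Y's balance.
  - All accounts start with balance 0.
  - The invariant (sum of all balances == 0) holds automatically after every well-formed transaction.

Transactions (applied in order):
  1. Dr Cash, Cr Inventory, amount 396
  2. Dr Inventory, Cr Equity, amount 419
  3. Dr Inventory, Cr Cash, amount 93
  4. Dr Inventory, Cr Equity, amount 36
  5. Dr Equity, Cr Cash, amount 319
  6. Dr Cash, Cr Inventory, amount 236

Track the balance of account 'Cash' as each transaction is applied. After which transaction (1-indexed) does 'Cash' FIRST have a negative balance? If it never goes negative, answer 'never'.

After txn 1: Cash=396
After txn 2: Cash=396
After txn 3: Cash=303
After txn 4: Cash=303
After txn 5: Cash=-16

Answer: 5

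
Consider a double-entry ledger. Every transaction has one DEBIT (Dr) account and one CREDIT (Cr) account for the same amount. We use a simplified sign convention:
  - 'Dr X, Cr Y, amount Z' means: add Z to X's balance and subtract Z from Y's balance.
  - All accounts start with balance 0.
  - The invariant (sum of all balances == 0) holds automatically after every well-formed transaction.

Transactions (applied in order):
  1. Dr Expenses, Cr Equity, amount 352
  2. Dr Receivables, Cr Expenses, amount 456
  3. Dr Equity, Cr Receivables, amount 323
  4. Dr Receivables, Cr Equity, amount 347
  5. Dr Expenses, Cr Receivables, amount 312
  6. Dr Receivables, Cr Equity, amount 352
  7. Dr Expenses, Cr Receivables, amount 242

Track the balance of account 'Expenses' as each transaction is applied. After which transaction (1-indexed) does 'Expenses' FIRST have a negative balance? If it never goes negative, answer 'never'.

Answer: 2

Derivation:
After txn 1: Expenses=352
After txn 2: Expenses=-104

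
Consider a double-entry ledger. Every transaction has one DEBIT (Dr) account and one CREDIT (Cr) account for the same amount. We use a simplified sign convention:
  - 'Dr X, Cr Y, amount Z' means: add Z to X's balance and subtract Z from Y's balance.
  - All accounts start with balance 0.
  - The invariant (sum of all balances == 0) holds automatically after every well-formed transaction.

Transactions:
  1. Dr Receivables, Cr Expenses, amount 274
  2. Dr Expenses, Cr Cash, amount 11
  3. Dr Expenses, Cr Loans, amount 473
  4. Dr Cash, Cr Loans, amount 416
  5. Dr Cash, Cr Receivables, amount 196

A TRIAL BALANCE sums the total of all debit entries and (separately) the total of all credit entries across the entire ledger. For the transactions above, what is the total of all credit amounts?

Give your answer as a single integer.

Answer: 1370

Derivation:
Txn 1: credit+=274
Txn 2: credit+=11
Txn 3: credit+=473
Txn 4: credit+=416
Txn 5: credit+=196
Total credits = 1370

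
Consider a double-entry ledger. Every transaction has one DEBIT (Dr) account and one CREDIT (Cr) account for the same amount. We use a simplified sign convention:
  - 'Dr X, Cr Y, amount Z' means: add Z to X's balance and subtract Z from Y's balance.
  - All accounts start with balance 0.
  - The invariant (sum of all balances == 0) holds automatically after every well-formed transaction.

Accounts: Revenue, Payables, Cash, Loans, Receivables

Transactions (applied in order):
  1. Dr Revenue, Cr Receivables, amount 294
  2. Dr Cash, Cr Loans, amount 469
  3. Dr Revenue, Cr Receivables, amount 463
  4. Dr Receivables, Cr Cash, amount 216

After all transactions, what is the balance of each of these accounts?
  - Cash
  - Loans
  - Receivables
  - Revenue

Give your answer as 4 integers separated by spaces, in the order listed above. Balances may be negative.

After txn 1 (Dr Revenue, Cr Receivables, amount 294): Receivables=-294 Revenue=294
After txn 2 (Dr Cash, Cr Loans, amount 469): Cash=469 Loans=-469 Receivables=-294 Revenue=294
After txn 3 (Dr Revenue, Cr Receivables, amount 463): Cash=469 Loans=-469 Receivables=-757 Revenue=757
After txn 4 (Dr Receivables, Cr Cash, amount 216): Cash=253 Loans=-469 Receivables=-541 Revenue=757

Answer: 253 -469 -541 757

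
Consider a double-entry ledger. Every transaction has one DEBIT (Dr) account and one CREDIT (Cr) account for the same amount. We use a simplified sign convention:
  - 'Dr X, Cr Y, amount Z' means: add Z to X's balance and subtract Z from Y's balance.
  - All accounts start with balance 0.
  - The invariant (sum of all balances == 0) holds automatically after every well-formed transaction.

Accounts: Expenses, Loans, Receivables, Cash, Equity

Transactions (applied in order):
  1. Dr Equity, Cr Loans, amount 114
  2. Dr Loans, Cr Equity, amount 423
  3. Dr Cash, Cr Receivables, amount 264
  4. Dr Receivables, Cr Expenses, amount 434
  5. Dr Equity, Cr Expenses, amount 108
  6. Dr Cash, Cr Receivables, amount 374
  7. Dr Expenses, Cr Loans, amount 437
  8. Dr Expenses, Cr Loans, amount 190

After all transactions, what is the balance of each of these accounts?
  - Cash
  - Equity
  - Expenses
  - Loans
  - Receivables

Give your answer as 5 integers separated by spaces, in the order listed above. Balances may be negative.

Answer: 638 -201 85 -318 -204

Derivation:
After txn 1 (Dr Equity, Cr Loans, amount 114): Equity=114 Loans=-114
After txn 2 (Dr Loans, Cr Equity, amount 423): Equity=-309 Loans=309
After txn 3 (Dr Cash, Cr Receivables, amount 264): Cash=264 Equity=-309 Loans=309 Receivables=-264
After txn 4 (Dr Receivables, Cr Expenses, amount 434): Cash=264 Equity=-309 Expenses=-434 Loans=309 Receivables=170
After txn 5 (Dr Equity, Cr Expenses, amount 108): Cash=264 Equity=-201 Expenses=-542 Loans=309 Receivables=170
After txn 6 (Dr Cash, Cr Receivables, amount 374): Cash=638 Equity=-201 Expenses=-542 Loans=309 Receivables=-204
After txn 7 (Dr Expenses, Cr Loans, amount 437): Cash=638 Equity=-201 Expenses=-105 Loans=-128 Receivables=-204
After txn 8 (Dr Expenses, Cr Loans, amount 190): Cash=638 Equity=-201 Expenses=85 Loans=-318 Receivables=-204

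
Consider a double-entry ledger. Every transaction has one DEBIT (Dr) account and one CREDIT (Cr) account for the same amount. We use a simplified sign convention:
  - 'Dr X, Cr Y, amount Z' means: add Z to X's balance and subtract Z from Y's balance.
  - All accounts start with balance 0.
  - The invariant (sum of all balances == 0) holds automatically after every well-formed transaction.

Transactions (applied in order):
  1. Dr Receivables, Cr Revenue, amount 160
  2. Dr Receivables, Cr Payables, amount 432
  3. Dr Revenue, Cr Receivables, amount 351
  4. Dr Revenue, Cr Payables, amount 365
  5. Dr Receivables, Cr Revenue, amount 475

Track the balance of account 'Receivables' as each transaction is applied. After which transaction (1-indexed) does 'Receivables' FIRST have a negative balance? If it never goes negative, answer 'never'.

After txn 1: Receivables=160
After txn 2: Receivables=592
After txn 3: Receivables=241
After txn 4: Receivables=241
After txn 5: Receivables=716

Answer: never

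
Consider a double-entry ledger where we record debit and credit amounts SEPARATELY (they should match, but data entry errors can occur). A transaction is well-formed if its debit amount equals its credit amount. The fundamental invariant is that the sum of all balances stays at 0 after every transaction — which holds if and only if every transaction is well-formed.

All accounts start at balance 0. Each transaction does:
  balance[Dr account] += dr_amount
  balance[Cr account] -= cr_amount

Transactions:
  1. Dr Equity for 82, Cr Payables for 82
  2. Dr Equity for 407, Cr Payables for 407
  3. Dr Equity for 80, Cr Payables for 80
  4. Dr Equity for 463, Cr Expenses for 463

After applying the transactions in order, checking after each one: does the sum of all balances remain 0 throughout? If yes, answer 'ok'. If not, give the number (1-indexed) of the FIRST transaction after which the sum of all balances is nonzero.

Answer: ok

Derivation:
After txn 1: dr=82 cr=82 sum_balances=0
After txn 2: dr=407 cr=407 sum_balances=0
After txn 3: dr=80 cr=80 sum_balances=0
After txn 4: dr=463 cr=463 sum_balances=0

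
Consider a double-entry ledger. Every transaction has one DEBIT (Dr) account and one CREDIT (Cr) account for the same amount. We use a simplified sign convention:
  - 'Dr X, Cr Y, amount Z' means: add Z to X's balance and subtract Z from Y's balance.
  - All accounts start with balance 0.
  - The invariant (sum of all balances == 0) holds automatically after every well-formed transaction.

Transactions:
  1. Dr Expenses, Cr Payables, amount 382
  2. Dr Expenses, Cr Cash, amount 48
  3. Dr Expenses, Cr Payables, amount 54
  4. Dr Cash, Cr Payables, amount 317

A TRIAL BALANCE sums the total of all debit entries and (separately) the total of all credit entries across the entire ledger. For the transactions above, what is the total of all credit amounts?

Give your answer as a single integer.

Txn 1: credit+=382
Txn 2: credit+=48
Txn 3: credit+=54
Txn 4: credit+=317
Total credits = 801

Answer: 801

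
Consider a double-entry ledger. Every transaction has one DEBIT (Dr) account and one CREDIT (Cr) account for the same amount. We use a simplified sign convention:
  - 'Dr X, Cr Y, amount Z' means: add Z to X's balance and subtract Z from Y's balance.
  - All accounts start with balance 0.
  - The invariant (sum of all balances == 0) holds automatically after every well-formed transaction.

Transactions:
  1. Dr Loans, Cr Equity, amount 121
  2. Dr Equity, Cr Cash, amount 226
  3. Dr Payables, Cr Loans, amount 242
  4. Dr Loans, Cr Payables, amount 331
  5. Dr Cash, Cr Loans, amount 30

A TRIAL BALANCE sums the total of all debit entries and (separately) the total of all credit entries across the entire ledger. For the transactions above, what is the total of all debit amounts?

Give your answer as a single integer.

Txn 1: debit+=121
Txn 2: debit+=226
Txn 3: debit+=242
Txn 4: debit+=331
Txn 5: debit+=30
Total debits = 950

Answer: 950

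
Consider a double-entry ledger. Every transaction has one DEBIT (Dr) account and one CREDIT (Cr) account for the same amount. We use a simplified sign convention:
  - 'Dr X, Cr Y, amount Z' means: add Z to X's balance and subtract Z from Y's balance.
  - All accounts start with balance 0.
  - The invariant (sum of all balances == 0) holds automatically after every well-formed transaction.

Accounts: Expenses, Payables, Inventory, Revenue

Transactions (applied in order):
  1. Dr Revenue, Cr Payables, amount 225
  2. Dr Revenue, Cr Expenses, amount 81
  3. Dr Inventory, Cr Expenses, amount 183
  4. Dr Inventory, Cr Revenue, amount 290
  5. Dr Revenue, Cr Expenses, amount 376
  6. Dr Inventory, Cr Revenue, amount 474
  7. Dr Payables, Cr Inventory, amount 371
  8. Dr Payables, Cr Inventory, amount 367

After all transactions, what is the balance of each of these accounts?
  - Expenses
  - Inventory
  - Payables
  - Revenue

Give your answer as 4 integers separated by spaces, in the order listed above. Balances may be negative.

Answer: -640 209 513 -82

Derivation:
After txn 1 (Dr Revenue, Cr Payables, amount 225): Payables=-225 Revenue=225
After txn 2 (Dr Revenue, Cr Expenses, amount 81): Expenses=-81 Payables=-225 Revenue=306
After txn 3 (Dr Inventory, Cr Expenses, amount 183): Expenses=-264 Inventory=183 Payables=-225 Revenue=306
After txn 4 (Dr Inventory, Cr Revenue, amount 290): Expenses=-264 Inventory=473 Payables=-225 Revenue=16
After txn 5 (Dr Revenue, Cr Expenses, amount 376): Expenses=-640 Inventory=473 Payables=-225 Revenue=392
After txn 6 (Dr Inventory, Cr Revenue, amount 474): Expenses=-640 Inventory=947 Payables=-225 Revenue=-82
After txn 7 (Dr Payables, Cr Inventory, amount 371): Expenses=-640 Inventory=576 Payables=146 Revenue=-82
After txn 8 (Dr Payables, Cr Inventory, amount 367): Expenses=-640 Inventory=209 Payables=513 Revenue=-82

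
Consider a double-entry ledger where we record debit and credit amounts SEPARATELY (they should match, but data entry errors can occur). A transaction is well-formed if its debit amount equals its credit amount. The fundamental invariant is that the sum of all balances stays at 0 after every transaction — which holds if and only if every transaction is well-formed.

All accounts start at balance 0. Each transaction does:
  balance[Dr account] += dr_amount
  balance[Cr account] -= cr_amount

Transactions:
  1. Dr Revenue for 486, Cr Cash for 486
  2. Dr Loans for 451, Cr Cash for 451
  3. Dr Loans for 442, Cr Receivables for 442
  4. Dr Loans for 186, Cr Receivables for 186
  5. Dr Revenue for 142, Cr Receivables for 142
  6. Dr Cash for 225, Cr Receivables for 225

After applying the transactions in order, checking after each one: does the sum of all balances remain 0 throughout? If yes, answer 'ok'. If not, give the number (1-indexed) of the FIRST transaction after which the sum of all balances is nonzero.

After txn 1: dr=486 cr=486 sum_balances=0
After txn 2: dr=451 cr=451 sum_balances=0
After txn 3: dr=442 cr=442 sum_balances=0
After txn 4: dr=186 cr=186 sum_balances=0
After txn 5: dr=142 cr=142 sum_balances=0
After txn 6: dr=225 cr=225 sum_balances=0

Answer: ok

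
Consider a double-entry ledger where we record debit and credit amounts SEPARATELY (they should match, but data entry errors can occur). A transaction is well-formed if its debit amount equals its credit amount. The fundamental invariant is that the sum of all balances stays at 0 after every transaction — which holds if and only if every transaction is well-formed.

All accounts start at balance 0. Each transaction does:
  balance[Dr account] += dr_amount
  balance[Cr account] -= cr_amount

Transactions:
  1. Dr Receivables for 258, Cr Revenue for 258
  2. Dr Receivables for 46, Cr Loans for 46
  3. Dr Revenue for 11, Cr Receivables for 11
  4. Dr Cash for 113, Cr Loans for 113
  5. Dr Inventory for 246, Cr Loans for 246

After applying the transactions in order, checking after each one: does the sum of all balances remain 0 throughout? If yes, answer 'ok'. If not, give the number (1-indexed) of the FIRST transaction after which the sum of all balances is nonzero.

Answer: ok

Derivation:
After txn 1: dr=258 cr=258 sum_balances=0
After txn 2: dr=46 cr=46 sum_balances=0
After txn 3: dr=11 cr=11 sum_balances=0
After txn 4: dr=113 cr=113 sum_balances=0
After txn 5: dr=246 cr=246 sum_balances=0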